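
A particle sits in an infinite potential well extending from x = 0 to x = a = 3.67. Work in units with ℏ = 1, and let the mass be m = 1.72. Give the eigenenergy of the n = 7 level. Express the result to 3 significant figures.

E = 10.4

Requiring ψ(0) = ψ(a) = 0 quantises k = nπ/a, hence E_n = ℏ²k²/2m = n²π²ℏ²/(2ma²).
E_7 = 7² × π² / (2 × 1.72 × 3.67²) = 10.44.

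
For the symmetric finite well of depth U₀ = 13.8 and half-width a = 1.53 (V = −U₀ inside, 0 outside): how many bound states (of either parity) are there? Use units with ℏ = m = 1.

The dimensionless depth is z₀ = a√(2mU₀)/ℏ = 1.53 × √(27.60) = 8.038.
A new bound state (alternating even/odd) appears each time z₀ passes a multiple of π/2, so N = ⌊2z₀/π⌋ + 1 = ⌊5.117⌋ + 1 = 6.

N = 6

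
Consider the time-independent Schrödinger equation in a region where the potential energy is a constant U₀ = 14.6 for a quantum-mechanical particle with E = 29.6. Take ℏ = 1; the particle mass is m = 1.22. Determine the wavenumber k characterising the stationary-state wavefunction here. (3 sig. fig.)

k = 6.05

With E > U₀ the solution is oscillatory, ψ ∝ e^{±ikx} with k = √(2m(E − U₀))/ℏ.
k = √(2 × 1.22 × 15) = 6.050.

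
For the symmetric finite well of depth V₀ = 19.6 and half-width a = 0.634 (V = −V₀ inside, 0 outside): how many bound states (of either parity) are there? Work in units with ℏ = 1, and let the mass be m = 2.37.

N = 4

The dimensionless depth is z₀ = a√(2mV₀)/ℏ = 0.634 × √(92.90) = 6.111.
A new bound state (alternating even/odd) appears each time z₀ passes a multiple of π/2, so N = ⌊2z₀/π⌋ + 1 = ⌊3.890⌋ + 1 = 4.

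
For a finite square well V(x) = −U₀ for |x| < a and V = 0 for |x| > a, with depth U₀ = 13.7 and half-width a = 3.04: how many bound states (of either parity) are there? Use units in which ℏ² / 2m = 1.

The dimensionless depth is z₀ = a√(2mU₀)/ℏ = 3.04 × √(13.70) = 11.25.
The even/odd transcendental equations gain one root per π/2 in z₀, giving N = 1 + ⌊2z₀/π⌋ = 1 + ⌊7.163⌋ = 8.

N = 8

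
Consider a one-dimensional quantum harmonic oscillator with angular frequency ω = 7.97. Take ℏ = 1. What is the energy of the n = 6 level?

The oscillator eigenvalues are E_n = ℏω(n + ½), so E_6 = 7.97 × 6.5 = 51.81.

E = 51.8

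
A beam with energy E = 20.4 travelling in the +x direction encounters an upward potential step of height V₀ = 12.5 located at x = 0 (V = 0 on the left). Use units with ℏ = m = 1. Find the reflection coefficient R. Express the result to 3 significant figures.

R = 0.0542

On each side the TISE gives plane waves with k = √(2m(E − V))/ℏ: k₁ = √(2·1·20.4) = 6.387, k₂ = √(2·1·7.9) = 3.975.
Matching ψ and ψ′ at x = 0 gives r = (k₁ − k₂)/(k₁ + k₂), so R = r² = 0.05420 and T = 1 − R = 0.9458.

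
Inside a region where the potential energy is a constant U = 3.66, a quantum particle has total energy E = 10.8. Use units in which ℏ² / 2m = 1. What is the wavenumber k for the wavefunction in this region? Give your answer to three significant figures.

With E > U the solution is oscillatory, ψ ∝ e^{±ikx} with k = √(2m(E − U))/ℏ.
k = √(2 × 0.5 × 7.14) = 2.672.

k = 2.67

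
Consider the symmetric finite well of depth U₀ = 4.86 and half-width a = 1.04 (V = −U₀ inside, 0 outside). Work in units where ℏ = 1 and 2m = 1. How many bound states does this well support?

Define the well-strength parameter z₀ = (a/ℏ)√(2mU₀) = 1.04 × √(2·0.5·4.86) = 2.293.
A new bound state (alternating even/odd) appears each time z₀ passes a multiple of π/2, so N = ⌊2z₀/π⌋ + 1 = ⌊1.460⌋ + 1 = 2.

N = 2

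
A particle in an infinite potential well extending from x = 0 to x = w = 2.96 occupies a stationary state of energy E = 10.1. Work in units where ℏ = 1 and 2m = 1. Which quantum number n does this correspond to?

From E_n = n²π²ℏ²/(2mw²) invert to n = √(2mw²E)/(πℏ).
n = (2.96/π) × √(2 × 0.5 × 10.1) = 2.994 → n = 3.

n = 3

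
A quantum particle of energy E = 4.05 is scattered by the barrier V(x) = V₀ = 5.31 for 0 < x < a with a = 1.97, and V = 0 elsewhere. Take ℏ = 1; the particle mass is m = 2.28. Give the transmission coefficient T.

Since E < V₀ the interior solution is evanescent with decay constant κ = √(2m(V₀ − E))/ℏ = 2.397.
κa = 4.722, sinh(κa) = 56.20.
Matching ψ, ψ′ at both faces gives T = [1 + V₀² sinh²(κa) / (4E(V₀ − E))]⁻¹ = 1/4363 = 0.000229.

T = 0.000229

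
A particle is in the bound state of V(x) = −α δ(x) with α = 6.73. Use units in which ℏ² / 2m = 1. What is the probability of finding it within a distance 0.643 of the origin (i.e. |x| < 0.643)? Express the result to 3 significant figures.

The normalised bound state is ψ = √κ e^{−κ|x|} with κ = mα/ℏ² = 3.365.
P(|x| < d) = ∫_{−d}^{d} κ e^{−2κ|x|} dx = 1 − e^{−2κd} = 1 − e^{−4.327} = 0.9868.

P = 0.987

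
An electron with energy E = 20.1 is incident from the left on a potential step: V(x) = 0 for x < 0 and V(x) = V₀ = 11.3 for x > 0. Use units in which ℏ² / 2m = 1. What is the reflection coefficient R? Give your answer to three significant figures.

R = 0.0415

On each side the TISE gives plane waves with k = √(2m(E − V))/ℏ: k₁ = √(2·½·20.1) = 4.483, k₂ = √(2·½·8.8) = 2.966.
Continuity of ψ and ψ′ at the step yields the reflection amplitude r = (k₁ − k₂)/(k₁ + k₂) = 0.2036; thus R = |r|² = 0.04146, T = 0.9585.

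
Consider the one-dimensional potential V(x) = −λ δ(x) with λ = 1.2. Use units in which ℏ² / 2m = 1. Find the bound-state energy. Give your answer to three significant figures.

E = -0.360

For x ≠ 0 the bound state is ψ ∝ e^{−κ|x|}; integrating the TISE across the delta gives the cusp condition 2κ = 2mλ/ℏ², so κ = 0.6000.
Then E = −ℏ²κ²/(2m) = −mλ²/(2ℏ²) = -0.3600.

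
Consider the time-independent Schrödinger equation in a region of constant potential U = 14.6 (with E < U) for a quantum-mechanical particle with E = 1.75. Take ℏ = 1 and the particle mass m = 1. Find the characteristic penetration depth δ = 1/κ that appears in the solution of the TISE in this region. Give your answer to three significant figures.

Since E < U the TISE in this region is ψ'' = κ²ψ with κ = √(2m(U − E))/ℏ.
κ = √(2 × 1 × 12.85) = 5.070. The penetration depth is δ = 1/κ = 0.197.

δ = 0.197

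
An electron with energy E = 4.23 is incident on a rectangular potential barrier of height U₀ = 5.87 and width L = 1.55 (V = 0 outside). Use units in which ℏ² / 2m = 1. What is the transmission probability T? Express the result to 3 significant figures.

E < U₀: inside the barrier ψ ∝ e^{±κx} with κ = √(2m(U₀ − E))/ℏ = 1.281.
κL = 1.985, sinh(κL) = 3.571.
The exact tunnelling result is T⁻¹ = 1 + U₀² sinh²(κL) / [4E(U₀ − E)] = 16.83, so T = 0.0594.

T = 0.0594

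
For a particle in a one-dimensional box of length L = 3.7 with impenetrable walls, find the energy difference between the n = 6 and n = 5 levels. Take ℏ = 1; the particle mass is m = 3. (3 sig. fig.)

ΔE = 1.32

E_n = n²π²ℏ²/(2mL²), so ΔE = (6² − 5²) π²ℏ²/(2mL²).
ΔE = 11 × π² / (2 × 3 × 3.7²) = 1.322.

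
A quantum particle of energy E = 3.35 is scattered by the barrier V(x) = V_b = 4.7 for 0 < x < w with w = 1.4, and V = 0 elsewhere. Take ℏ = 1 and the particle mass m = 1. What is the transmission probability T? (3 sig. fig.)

T = 0.0325

E < V_b: inside the barrier ψ ∝ e^{±κx} with κ = √(2m(V_b − E))/ℏ = 1.643.
κw = 2.300, sinh(κw) = 4.939.
The exact tunnelling result is T⁻¹ = 1 + V_b² sinh²(κw) / [4E(V_b − E)] = 30.79, so T = 0.0325.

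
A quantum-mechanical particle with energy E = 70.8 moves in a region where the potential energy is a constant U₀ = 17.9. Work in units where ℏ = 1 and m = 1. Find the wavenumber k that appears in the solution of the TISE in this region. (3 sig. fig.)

k = 10.3

With E > U₀ the solution is oscillatory, ψ ∝ e^{±ikx} with k = √(2m(E − U₀))/ℏ.
k = √(2 × 1 × 52.9) = 10.29.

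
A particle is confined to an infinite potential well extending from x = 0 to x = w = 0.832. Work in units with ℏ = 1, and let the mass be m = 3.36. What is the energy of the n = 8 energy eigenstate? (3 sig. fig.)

Requiring ψ(0) = ψ(w) = 0 quantises k = nπ/w, hence E_n = ℏ²k²/2m = n²π²ℏ²/(2mw²).
E_8 = 8² × π² / (2 × 3.36 × 0.832²) = 135.8.

E = 136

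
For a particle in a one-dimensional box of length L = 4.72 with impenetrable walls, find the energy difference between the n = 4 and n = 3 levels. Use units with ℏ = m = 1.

ΔE = 1.55

E_n = n²π²ℏ²/(2mL²), so ΔE = (4² − 3²) π²ℏ²/(2mL²).
ΔE = 7 × π² / (2 × 1 × 4.72²) = 1.551.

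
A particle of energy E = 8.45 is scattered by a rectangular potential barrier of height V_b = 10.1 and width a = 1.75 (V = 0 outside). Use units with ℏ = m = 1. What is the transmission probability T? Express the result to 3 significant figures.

Since E < V_b the interior solution is evanescent with decay constant κ = √(2m(V_b − E))/ℏ = 1.817.
κa = 3.179, sinh(κa) = 11.99.
The exact tunnelling result is T⁻¹ = 1 + V_b² sinh²(κa) / [4E(V_b − E)] = 264.0, so T = 0.00379.

T = 0.00379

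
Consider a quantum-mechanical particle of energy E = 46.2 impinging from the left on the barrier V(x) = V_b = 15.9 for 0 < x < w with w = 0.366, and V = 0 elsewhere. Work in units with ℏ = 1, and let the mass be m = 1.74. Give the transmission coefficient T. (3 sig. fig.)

Above the barrier the interior wavenumber is k₂ = √(2m(E − V_b))/ℏ = 10.27, giving phase k₂w = 3.758.
Matching at both interfaces gives T⁻¹ = 1 + V_b² sin²(k₂w) / [4E(E − V_b)] = 1.015, hence T = 0.985.

T = 0.985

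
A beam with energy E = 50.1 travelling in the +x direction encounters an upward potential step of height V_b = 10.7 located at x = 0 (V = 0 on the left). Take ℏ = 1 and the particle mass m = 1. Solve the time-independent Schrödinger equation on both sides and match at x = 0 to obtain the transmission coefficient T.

The wavenumbers are k₁ = √(2mE)/ℏ = 10.01 on the left and k₂ = √(2m(E − V_b))/ℏ = 8.877 on the right.
Matching ψ and ψ′ at x = 0 gives r = (k₁ − k₂)/(k₁ + k₂), so R = r² = 0.003599 and T = 1 − R = 0.9964.

T = 0.996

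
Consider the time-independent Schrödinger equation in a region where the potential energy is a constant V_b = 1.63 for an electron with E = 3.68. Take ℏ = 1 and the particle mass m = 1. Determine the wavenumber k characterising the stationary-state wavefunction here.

k = 2.02

With E > V_b the solution is oscillatory, ψ ∝ e^{±ikx} with k = √(2m(E − V_b))/ℏ.
k = √(2 × 1 × 2.05) = 2.025.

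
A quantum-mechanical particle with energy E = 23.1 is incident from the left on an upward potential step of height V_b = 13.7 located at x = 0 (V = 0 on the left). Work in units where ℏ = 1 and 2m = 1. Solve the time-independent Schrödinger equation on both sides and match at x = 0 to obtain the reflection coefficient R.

R = 0.0489

The wavenumbers are k₁ = √(2mE)/ℏ = 4.806 on the left and k₂ = √(2m(E − V_b))/ℏ = 3.066 on the right.
Continuity of ψ and ψ′ at the step yields the reflection amplitude r = (k₁ − k₂)/(k₁ + k₂) = 0.2211; thus R = |r|² = 0.04887, T = 0.9511.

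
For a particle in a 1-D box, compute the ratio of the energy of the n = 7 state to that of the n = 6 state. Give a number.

1.36111

Since E_n ∝ n², the ratio is (7/6)² = 1.36111.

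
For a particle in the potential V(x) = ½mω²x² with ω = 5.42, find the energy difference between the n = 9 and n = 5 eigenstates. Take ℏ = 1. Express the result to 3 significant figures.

E_n = ℏω(n + ½), so ΔE = (9 − 5) ℏω = 4 × 5.42 = 21.68.

ΔE = 21.7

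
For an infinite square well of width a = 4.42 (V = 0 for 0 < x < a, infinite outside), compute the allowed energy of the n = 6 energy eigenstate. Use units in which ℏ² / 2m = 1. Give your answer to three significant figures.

E = 18.2

Requiring ψ(0) = ψ(a) = 0 quantises k = nπ/a, hence E_n = ℏ²k²/2m = n²π²ℏ²/(2ma²).
E_6 = 6² × π² / (2 × 0.5 × 4.42²) = 18.19.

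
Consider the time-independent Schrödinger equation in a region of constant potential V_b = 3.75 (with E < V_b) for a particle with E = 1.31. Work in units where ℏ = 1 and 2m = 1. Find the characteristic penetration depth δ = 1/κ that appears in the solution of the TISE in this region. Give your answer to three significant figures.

Since E < V_b the TISE in this region is ψ'' = κ²ψ with κ = √(2m(V_b − E))/ℏ.
κ = √(2 × 0.5 × 2.44) = 1.562. The penetration depth is δ = 1/κ = 0.640.

δ = 0.640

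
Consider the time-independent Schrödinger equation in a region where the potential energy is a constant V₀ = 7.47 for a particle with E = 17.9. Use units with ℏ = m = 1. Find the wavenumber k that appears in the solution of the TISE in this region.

k = 4.57

With E > V₀ the solution is oscillatory, ψ ∝ e^{±ikx} with k = √(2m(E − V₀))/ℏ.
k = √(2 × 1 × 10.43) = 4.567.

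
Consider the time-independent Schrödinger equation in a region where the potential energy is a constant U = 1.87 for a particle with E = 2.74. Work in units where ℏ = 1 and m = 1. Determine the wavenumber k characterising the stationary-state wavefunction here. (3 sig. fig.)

With E > U the solution is oscillatory, ψ ∝ e^{±ikx} with k = √(2m(E − U))/ℏ.
k = √(2 × 1 × 0.87) = 1.319.

k = 1.32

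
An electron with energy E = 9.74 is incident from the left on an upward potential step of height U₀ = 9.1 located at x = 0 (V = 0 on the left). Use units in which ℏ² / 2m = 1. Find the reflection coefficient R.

R = 0.350

The wavenumbers are k₁ = √(2mE)/ℏ = 3.121 on the left and k₂ = √(2m(E − U₀))/ℏ = 0.8000 on the right.
Continuity of ψ and ψ′ at the step yields the reflection amplitude r = (k₁ − k₂)/(k₁ + k₂) = 0.5919; thus R = |r|² = 0.3504, T = 0.6496.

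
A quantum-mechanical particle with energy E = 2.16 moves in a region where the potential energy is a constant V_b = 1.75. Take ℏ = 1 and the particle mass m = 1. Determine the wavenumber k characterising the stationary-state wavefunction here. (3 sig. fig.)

k = 0.906

With E > V_b the solution is oscillatory, ψ ∝ e^{±ikx} with k = √(2m(E − V_b))/ℏ.
k = √(2 × 1 × 0.41) = 0.9055.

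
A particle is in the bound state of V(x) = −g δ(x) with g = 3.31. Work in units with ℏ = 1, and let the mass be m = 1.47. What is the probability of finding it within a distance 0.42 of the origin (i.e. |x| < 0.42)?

The normalised bound state is ψ = √κ e^{−κ|x|} with κ = mg/ℏ² = 4.866.
P(|x| < d) = ∫_{−d}^{d} κ e^{−2κ|x|} dx = 1 − e^{−2κd} = 1 − e^{−4.087} = 0.9832.

P = 0.983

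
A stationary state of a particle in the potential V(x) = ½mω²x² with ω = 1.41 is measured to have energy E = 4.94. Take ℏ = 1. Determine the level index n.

n = 3

Invert E_n = (n + ½)ℏω: n = E/ℏω − ½ = 3.004, so n = 3.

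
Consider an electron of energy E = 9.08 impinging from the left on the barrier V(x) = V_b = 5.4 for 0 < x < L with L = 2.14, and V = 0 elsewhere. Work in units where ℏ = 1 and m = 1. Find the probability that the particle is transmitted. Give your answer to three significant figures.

E > V_b: inside the barrier k₂ = √(2m(E − V_b))/ℏ = 2.713, k₂L = 5.806.
T = [1 + V_b² sin²(k₂L) / (4E(E − V_b))]⁻¹ = 1/1.046 = 0.956.

T = 0.956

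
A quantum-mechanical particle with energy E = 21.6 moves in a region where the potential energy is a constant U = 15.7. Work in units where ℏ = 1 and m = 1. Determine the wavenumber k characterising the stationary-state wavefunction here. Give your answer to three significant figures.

With E > U the solution is oscillatory, ψ ∝ e^{±ikx} with k = √(2m(E − U))/ℏ.
k = √(2 × 1 × 5.9) = 3.435.

k = 3.44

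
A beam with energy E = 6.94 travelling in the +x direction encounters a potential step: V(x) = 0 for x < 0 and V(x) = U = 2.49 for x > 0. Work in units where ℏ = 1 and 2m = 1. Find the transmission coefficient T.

T = 0.988

On each side the TISE gives plane waves with k = √(2m(E − V))/ℏ: k₁ = √(2·½·6.94) = 2.634, k₂ = √(2·½·4.45) = 2.110.
Continuity of ψ and ψ′ at the step yields the reflection amplitude r = (k₁ − k₂)/(k₁ + k₂) = 0.1106; thus R = |r|² = 0.01224, T = 0.9878.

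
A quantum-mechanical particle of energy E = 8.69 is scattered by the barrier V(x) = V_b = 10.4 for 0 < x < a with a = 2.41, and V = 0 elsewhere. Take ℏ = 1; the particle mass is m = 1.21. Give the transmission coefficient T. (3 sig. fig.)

E < V_b: inside the barrier ψ ∝ e^{±κx} with κ = √(2m(V_b − E))/ℏ = 2.034.
κa = 4.903, sinh(κa) = 67.31.
Matching ψ, ψ′ at both faces gives T = [1 + V_b² sinh²(κa) / (4E(V_b − E))]⁻¹ = 1/8246 = 0.000121.

T = 0.000121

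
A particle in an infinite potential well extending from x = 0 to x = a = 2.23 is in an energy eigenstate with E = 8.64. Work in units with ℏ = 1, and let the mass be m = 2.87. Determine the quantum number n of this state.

From E_n = n²π²ℏ²/(2ma²) invert to n = √(2ma²E)/(πℏ).
n = (2.23/π) × √(2 × 2.87 × 8.64) = 4.999 → n = 5.

n = 5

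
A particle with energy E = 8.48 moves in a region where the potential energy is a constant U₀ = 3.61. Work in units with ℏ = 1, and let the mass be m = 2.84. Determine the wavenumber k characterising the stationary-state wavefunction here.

k = 5.26

With E > U₀ the solution is oscillatory, ψ ∝ e^{±ikx} with k = √(2m(E − U₀))/ℏ.
k = √(2 × 2.84 × 4.87) = 5.259.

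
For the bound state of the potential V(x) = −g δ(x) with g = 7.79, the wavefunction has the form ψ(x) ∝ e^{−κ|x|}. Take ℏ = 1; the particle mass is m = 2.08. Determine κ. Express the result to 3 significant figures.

Integrating the TISE across x = 0 gives the cusp condition ψ'(0⁺) − ψ'(0⁻) = −(2mg/ℏ²)ψ(0).
With ψ ∝ e^{−κ|x|} this yields −2κ = −2mg/ℏ², so κ = mg/ℏ² = 16.20.

κ = 16.2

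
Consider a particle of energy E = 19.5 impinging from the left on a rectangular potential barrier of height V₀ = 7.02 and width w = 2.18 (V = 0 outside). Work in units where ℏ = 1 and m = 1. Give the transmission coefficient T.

T = 0.952

Above the barrier the interior wavenumber is k₂ = √(2m(E − V₀))/ℏ = 4.996, giving phase k₂w = 10.89.
Matching at both interfaces gives T⁻¹ = 1 + V₀² sin²(k₂w) / [4E(E − V₀)] = 1.050, hence T = 0.952.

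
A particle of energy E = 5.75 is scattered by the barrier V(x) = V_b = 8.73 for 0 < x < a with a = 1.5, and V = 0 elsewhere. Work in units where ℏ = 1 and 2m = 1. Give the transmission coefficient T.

T = 0.0201

Since E < V_b the interior solution is evanescent with decay constant κ = √(2m(V_b − E))/ℏ = 1.726.
κa = 2.589, sinh(κa) = 6.623.
The exact tunnelling result is T⁻¹ = 1 + V_b² sinh²(κa) / [4E(V_b − E)] = 49.78, so T = 0.0201.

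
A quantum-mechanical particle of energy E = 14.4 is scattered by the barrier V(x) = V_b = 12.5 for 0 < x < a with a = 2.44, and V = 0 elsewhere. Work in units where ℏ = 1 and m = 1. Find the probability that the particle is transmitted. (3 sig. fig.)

E > V_b: inside the barrier k₂ = √(2m(E − V_b))/ℏ = 1.949, k₂a = 4.756.
Matching at both interfaces gives T⁻¹ = 1 + V_b² sin²(k₂a) / [4E(E − V_b)] = 2.425, hence T = 0.412.

T = 0.412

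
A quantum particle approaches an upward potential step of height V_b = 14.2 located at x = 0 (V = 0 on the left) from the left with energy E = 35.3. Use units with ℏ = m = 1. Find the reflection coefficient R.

The wavenumbers are k₁ = √(2mE)/ℏ = 8.402 on the left and k₂ = √(2m(E − V_b))/ℏ = 6.496 on the right.
Matching ψ and ψ′ at x = 0 gives r = (k₁ − k₂)/(k₁ + k₂), so R = r² = 0.01637 and T = 1 − R = 0.9836.

R = 0.0164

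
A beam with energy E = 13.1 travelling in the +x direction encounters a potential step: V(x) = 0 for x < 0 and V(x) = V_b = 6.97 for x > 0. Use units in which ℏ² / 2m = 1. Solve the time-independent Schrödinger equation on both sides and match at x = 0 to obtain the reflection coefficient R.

R = 0.0352

On each side the TISE gives plane waves with k = √(2m(E − V))/ℏ: k₁ = √(2·½·13.1) = 3.619, k₂ = √(2·½·6.13) = 2.476.
Continuity of ψ and ψ′ at the step yields the reflection amplitude r = (k₁ − k₂)/(k₁ + k₂) = 0.1876; thus R = |r|² = 0.03520, T = 0.9648.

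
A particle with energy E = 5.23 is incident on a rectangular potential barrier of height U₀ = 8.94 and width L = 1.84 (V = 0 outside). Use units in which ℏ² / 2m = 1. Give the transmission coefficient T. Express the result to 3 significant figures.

T = 0.00324

Since E < U₀ the interior solution is evanescent with decay constant κ = √(2m(U₀ − E))/ℏ = 1.926.
κL = 3.544, sinh(κL) = 17.29.
The exact tunnelling result is T⁻¹ = 1 + U₀² sinh²(κL) / [4E(U₀ − E)] = 308.8, so T = 0.00324.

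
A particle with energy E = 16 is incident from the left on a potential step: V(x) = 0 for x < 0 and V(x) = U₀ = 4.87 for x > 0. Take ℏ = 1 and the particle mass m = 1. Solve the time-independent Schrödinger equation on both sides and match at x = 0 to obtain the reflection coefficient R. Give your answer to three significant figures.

R = 0.00819

The wavenumbers are k₁ = √(2mE)/ℏ = 5.657 on the left and k₂ = √(2m(E − U₀))/ℏ = 4.718 on the right.
Continuity of ψ and ψ′ at the step yields the reflection amplitude r = (k₁ − k₂)/(k₁ + k₂) = 0.09049; thus R = |r|² = 0.008188, T = 0.9918.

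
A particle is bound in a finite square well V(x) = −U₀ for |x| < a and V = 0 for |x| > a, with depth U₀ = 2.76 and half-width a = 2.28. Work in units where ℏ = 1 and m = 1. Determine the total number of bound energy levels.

N = 4

The dimensionless depth is z₀ = a√(2mU₀)/ℏ = 2.28 × √(5.520) = 5.357.
The even/odd transcendental equations gain one root per π/2 in z₀, giving N = 1 + ⌊2z₀/π⌋ = 1 + ⌊3.410⌋ = 4.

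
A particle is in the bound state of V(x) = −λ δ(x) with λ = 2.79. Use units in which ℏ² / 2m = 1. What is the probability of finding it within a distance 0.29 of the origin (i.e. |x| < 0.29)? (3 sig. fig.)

P = 0.555

The normalised bound state is ψ = √κ e^{−κ|x|} with κ = mλ/ℏ² = 1.395.
P(|x| < d) = ∫_{−d}^{d} κ e^{−2κ|x|} dx = 1 − e^{−2κd} = 1 − e^{−0.8091} = 0.5547.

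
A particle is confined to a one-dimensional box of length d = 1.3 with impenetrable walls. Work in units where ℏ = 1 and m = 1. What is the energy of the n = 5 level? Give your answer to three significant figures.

E = 73.0

The infinite-well eigenfunctions ψ_n = √(2/d) sin(nπx/d) vanish at both walls, giving E_n = n²π²ℏ²/(2md²).
E_5 = 5² × π² / (2 × 1 × 1.3²) = 73.00.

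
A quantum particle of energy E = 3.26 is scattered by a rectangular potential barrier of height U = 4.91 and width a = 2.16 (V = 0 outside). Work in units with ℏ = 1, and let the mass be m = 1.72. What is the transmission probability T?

Since E < U the interior solution is evanescent with decay constant κ = √(2m(U − E))/ℏ = 2.382.
κa = 5.146, sinh(κa) = 85.87.
Matching ψ, ψ′ at both faces gives T = [1 + U² sinh²(κa) / (4E(U − E))]⁻¹ = 1/8264 = 0.000121.

T = 0.000121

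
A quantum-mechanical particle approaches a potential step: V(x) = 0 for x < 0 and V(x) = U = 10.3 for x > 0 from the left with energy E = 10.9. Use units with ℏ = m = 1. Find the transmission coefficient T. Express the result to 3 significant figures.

The wavenumbers are k₁ = √(2mE)/ℏ = 4.669 on the left and k₂ = √(2m(E − U))/ℏ = 1.095 on the right.
Matching ψ and ψ′ at x = 0 gives r = (k₁ − k₂)/(k₁ + k₂), so R = r² = 0.3843 and T = 1 − R = 0.6157.

T = 0.616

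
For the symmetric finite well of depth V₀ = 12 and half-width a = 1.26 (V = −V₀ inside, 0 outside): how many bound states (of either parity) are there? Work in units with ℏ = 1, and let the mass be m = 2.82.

N = 7

Define the well-strength parameter z₀ = (a/ℏ)√(2mV₀) = 1.26 × √(2·2.82·12) = 10.37.
A new bound state (alternating even/odd) appears each time z₀ passes a multiple of π/2, so N = ⌊2z₀/π⌋ + 1 = ⌊6.599⌋ + 1 = 7.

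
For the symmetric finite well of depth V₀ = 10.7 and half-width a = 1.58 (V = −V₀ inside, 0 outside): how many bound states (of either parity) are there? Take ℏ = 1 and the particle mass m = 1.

N = 5

The dimensionless depth is z₀ = a√(2mV₀)/ℏ = 1.58 × √(21.40) = 7.309.
A new bound state (alternating even/odd) appears each time z₀ passes a multiple of π/2, so N = ⌊2z₀/π⌋ + 1 = ⌊4.653⌋ + 1 = 5.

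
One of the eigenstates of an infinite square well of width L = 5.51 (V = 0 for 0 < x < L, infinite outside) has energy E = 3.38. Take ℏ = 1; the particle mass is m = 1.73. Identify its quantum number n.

For an infinite well E_n = n²π²ℏ²/(2mL²), so n = (L/πℏ)√(2mE).
n = (5.51/π) × √(2 × 1.73 × 3.38) = 5.998 → n = 6.

n = 6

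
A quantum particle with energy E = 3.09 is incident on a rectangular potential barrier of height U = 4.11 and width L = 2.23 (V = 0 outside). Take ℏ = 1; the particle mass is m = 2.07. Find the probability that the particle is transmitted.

T = 0.000312

E < U: inside the barrier ψ ∝ e^{±κx} with κ = √(2m(U − E))/ℏ = 2.055.
κL = 4.583, sinh(κL) = 48.88.
The exact tunnelling result is T⁻¹ = 1 + U² sinh²(κL) / [4E(U − E)] = 3202, so T = 0.000312.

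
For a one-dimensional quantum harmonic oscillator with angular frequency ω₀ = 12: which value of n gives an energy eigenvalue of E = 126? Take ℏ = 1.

n = 10

E_n = ℏω₀(n + ½) ⇒ n = E/(ℏω₀) − ½ = 126/12 − 0.5 = 10.000 → n = 10.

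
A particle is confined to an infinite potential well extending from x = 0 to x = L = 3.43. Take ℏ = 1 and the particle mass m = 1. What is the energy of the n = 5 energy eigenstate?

E = 10.5

Requiring ψ(0) = ψ(L) = 0 quantises k = nπ/L, hence E_n = ℏ²k²/2m = n²π²ℏ²/(2mL²).
E_5 = 5² × π² / (2 × 1 × 3.43²) = 10.49.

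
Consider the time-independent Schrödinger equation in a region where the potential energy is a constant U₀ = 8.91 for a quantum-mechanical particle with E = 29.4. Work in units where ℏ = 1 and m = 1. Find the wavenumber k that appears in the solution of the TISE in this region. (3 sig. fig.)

k = 6.40

With E > U₀ the solution is oscillatory, ψ ∝ e^{±ikx} with k = √(2m(E − U₀))/ℏ.
k = √(2 × 1 × 20.49) = 6.402.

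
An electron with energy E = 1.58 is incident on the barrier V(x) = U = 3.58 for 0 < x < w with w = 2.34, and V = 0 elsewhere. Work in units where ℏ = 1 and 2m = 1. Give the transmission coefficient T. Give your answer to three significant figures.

E < U: inside the barrier ψ ∝ e^{±κx} with κ = √(2m(U − E))/ℏ = 1.414.
κw = 3.309, sinh(κw) = 13.66.
The exact tunnelling result is T⁻¹ = 1 + U² sinh²(κw) / [4E(U − E)] = 190.3, so T = 0.00525.

T = 0.00525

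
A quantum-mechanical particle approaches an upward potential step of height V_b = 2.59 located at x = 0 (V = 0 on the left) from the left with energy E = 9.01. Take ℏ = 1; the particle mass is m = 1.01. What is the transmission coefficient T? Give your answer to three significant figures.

T = 0.993

On each side the TISE gives plane waves with k = √(2m(E − V))/ℏ: k₁ = √(2·1.01·9.01) = 4.266, k₂ = √(2·1.01·6.42) = 3.601.
Continuity of ψ and ψ′ at the step yields the reflection amplitude r = (k₁ − k₂)/(k₁ + k₂) = 0.08453; thus R = |r|² = 0.007145, T = 0.9929.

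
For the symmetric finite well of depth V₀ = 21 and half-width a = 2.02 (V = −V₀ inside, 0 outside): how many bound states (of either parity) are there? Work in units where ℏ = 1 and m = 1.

Define the well-strength parameter z₀ = (a/ℏ)√(2mV₀) = 2.02 × √(2·1·21) = 13.09.
The even/odd transcendental equations gain one root per π/2 in z₀, giving N = 1 + ⌊2z₀/π⌋ = 1 + ⌊8.334⌋ = 9.

N = 9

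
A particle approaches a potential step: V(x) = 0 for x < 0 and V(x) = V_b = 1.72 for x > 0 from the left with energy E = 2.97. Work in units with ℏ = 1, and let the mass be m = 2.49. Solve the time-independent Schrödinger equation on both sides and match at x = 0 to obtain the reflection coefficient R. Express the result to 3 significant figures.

The wavenumbers are k₁ = √(2mE)/ℏ = 3.846 on the left and k₂ = √(2m(E − V_b))/ℏ = 2.495 on the right.
Continuity of ψ and ψ′ at the step yields the reflection amplitude r = (k₁ − k₂)/(k₁ + k₂) = 0.2130; thus R = |r|² = 0.04539, T = 0.9546.

R = 0.0454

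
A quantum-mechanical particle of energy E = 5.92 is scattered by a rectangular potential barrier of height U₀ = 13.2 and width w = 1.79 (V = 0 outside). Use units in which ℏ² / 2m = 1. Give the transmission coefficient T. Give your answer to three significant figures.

E < U₀: inside the barrier ψ ∝ e^{±κx} with κ = √(2m(U₀ − E))/ℏ = 2.698.
κw = 4.830, sinh(κw) = 62.58.
Matching ψ, ψ′ at both faces gives T = [1 + U₀² sinh²(κw) / (4E(U₀ − E))]⁻¹ = 1/3959 = 0.000253.

T = 0.000253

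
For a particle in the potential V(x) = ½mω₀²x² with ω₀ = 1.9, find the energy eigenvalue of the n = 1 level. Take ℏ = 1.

Using E_n = (n + ½)ℏω₀: E_1 = 1.5 × 1.9 = 2.850.

E = 2.85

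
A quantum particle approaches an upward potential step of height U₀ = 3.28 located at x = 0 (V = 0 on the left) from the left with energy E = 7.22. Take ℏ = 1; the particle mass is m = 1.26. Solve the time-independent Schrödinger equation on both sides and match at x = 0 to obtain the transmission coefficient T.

T = 0.977

On each side the TISE gives plane waves with k = √(2m(E − V))/ℏ: k₁ = √(2·1.26·7.22) = 4.265, k₂ = √(2·1.26·3.94) = 3.151.
Continuity of ψ and ψ′ at the step yields the reflection amplitude r = (k₁ − k₂)/(k₁ + k₂) = 0.1503; thus R = |r|² = 0.02258, T = 0.9774.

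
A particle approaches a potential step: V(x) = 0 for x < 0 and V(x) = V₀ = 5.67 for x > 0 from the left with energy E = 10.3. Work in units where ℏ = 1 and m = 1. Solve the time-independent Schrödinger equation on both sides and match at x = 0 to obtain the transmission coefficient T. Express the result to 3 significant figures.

T = 0.961

The wavenumbers are k₁ = √(2mE)/ℏ = 4.539 on the left and k₂ = √(2m(E − V₀))/ℏ = 3.043 on the right.
Continuity of ψ and ψ′ at the step yields the reflection amplitude r = (k₁ − k₂)/(k₁ + k₂) = 0.1973; thus R = |r|² = 0.03892, T = 0.9611.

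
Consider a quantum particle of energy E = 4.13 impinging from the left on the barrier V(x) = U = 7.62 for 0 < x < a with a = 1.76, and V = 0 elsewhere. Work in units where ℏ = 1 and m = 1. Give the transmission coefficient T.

T = 0.000363

Since E < U the interior solution is evanescent with decay constant κ = √(2m(U − E))/ℏ = 2.642.
κa = 4.650, sinh(κa) = 52.28.
The exact tunnelling result is T⁻¹ = 1 + U² sinh²(κa) / [4E(U − E)] = 2754, so T = 0.000363.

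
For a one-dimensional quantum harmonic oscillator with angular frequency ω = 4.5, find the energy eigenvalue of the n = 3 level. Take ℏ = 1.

E = 15.8

Using E_n = (n + ½)ℏω: E_3 = 3.5 × 4.5 = 15.75.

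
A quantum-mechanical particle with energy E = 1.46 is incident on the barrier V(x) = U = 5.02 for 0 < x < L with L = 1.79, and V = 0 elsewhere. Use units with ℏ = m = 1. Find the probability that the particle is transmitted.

T = 0.000234

Since E < U the interior solution is evanescent with decay constant κ = √(2m(U − E))/ℏ = 2.668.
κL = 4.776, sinh(κL) = 59.33.
Matching ψ, ψ′ at both faces gives T = [1 + U² sinh²(κL) / (4E(U − E))]⁻¹ = 1/4268 = 0.000234.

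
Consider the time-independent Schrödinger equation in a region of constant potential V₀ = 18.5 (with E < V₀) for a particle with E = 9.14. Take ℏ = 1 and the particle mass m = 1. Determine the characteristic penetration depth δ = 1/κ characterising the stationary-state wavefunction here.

δ = 0.231

Since E < V₀ the TISE in this region is ψ'' = κ²ψ with κ = √(2m(V₀ − E))/ℏ.
κ = √(2 × 1 × 9.36) = 4.327. The penetration depth is δ = 1/κ = 0.231.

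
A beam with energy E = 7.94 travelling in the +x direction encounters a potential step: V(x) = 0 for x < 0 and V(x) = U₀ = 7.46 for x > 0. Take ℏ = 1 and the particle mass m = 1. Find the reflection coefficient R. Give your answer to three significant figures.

R = 0.366

The wavenumbers are k₁ = √(2mE)/ℏ = 3.985 on the left and k₂ = √(2m(E − U₀))/ℏ = 0.9798 on the right.
Continuity of ψ and ψ′ at the step yields the reflection amplitude r = (k₁ − k₂)/(k₁ + k₂) = 0.6053; thus R = |r|² = 0.3664, T = 0.6336.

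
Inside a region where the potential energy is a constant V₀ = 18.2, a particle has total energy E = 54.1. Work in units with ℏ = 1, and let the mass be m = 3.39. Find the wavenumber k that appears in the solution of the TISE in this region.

With E > V₀ the solution is oscillatory, ψ ∝ e^{±ikx} with k = √(2m(E − V₀))/ℏ.
k = √(2 × 3.39 × 35.9) = 15.60.

k = 15.6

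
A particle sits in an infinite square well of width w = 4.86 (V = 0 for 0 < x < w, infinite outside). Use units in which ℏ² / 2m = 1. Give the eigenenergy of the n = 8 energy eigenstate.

Requiring ψ(0) = ψ(w) = 0 quantises k = nπ/w, hence E_n = ℏ²k²/2m = n²π²ℏ²/(2mw²).
E_8 = 8² × π² / (2 × 0.5 × 4.86²) = 26.74.

E = 26.7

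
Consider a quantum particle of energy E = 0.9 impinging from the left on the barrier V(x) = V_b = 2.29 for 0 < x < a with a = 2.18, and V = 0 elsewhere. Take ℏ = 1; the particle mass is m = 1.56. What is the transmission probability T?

E < V_b: inside the barrier ψ ∝ e^{±κx} with κ = √(2m(V_b − E))/ℏ = 2.082.
κa = 4.540, sinh(κa) = 46.83.
Matching ψ, ψ′ at both faces gives T = [1 + V_b² sinh²(κa) / (4E(V_b − E))]⁻¹ = 1/2300 = 0.000435.

T = 0.000435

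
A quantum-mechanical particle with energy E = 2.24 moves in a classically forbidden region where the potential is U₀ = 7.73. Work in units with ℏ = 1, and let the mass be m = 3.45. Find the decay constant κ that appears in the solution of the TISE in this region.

Since E < U₀ the TISE in this region is ψ'' = κ²ψ with κ = √(2m(U₀ − E))/ℏ.
κ = √(2 × 3.45 × 5.49) = 6.155.

κ = 6.15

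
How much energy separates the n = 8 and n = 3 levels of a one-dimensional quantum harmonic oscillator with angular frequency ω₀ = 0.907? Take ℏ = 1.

E_n = ℏω₀(n + ½), so ΔE = (8 − 3) ℏω₀ = 5 × 0.907 = 4.535.

ΔE = 4.54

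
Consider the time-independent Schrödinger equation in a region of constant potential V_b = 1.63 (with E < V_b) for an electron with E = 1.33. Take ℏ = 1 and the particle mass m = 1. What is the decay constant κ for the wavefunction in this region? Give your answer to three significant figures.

Since E < V_b the TISE in this region is ψ'' = κ²ψ with κ = √(2m(V_b − E))/ℏ.
κ = √(2 × 1 × 0.3) = 0.7746.

κ = 0.775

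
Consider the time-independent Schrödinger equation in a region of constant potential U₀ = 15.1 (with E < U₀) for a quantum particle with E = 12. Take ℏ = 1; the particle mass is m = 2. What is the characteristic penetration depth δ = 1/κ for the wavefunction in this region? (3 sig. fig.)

δ = 0.284

Since E < U₀ the TISE in this region is ψ'' = κ²ψ with κ = √(2m(U₀ − E))/ℏ.
κ = √(2 × 2 × 3.1) = 3.521. The penetration depth is δ = 1/κ = 0.284.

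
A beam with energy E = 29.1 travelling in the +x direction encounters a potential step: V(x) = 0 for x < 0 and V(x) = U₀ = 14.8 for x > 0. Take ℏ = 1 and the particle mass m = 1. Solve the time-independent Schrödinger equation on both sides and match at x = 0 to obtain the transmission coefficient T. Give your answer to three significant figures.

On each side the TISE gives plane waves with k = √(2m(E − V))/ℏ: k₁ = √(2·1·29.1) = 7.629, k₂ = √(2·1·14.3) = 5.348.
Matching ψ and ψ′ at x = 0 gives r = (k₁ − k₂)/(k₁ + k₂), so R = r² = 0.03090 and T = 1 − R = 0.9691.

T = 0.969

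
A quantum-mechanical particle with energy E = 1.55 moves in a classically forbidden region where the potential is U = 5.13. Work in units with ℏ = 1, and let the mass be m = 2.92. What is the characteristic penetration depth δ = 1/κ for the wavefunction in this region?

δ = 0.219

Since E < U the TISE in this region is ψ'' = κ²ψ with κ = √(2m(U − E))/ℏ.
κ = √(2 × 2.92 × 3.58) = 4.572. The penetration depth is δ = 1/κ = 0.219.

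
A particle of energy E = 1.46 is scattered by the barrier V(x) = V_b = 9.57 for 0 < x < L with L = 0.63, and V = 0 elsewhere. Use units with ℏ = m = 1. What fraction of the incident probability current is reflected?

Since E < V_b the interior solution is evanescent with decay constant κ = √(2m(V_b − E))/ℏ = 4.027.
κL = 2.537, sinh(κL) = 6.283.
Matching ψ, ψ′ at both faces gives T = [1 + V_b² sinh²(κL) / (4E(V_b − E))]⁻¹ = 1/77.33 = 0.0129.
R = 1 − T = 0.987.

R = 0.987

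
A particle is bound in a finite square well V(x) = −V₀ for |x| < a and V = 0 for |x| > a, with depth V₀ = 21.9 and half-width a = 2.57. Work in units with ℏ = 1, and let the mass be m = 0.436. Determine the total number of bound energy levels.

N = 8

The dimensionless depth is z₀ = a√(2mV₀)/ℏ = 2.57 × √(19.10) = 11.23.
The even/odd transcendental equations gain one root per π/2 in z₀, giving N = 1 + ⌊2z₀/π⌋ = 1 + ⌊7.150⌋ = 8.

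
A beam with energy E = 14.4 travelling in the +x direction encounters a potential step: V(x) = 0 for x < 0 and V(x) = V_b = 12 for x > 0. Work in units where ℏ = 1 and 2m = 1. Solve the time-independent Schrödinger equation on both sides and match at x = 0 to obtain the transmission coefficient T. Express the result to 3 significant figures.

T = 0.823

The wavenumbers are k₁ = √(2mE)/ℏ = 3.795 on the left and k₂ = √(2m(E − V_b))/ℏ = 1.549 on the right.
Continuity of ψ and ψ′ at the step yields the reflection amplitude r = (k₁ − k₂)/(k₁ + k₂) = 0.4202; thus R = |r|² = 0.1766, T = 0.8234.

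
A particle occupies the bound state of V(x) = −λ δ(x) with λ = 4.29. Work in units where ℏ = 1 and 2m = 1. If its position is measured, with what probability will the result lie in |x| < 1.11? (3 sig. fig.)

P = 0.991

The normalised bound state is ψ = √κ e^{−κ|x|} with κ = mλ/ℏ² = 2.145.
P(|x| < d) = ∫_{−d}^{d} κ e^{−2κ|x|} dx = 1 − e^{−2κd} = 1 − e^{−4.762} = 0.9915.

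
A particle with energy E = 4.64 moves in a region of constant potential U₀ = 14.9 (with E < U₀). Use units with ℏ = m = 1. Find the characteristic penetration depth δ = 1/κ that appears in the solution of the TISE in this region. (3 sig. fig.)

Since E < U₀ the TISE in this region is ψ'' = κ²ψ with κ = √(2m(U₀ − E))/ℏ.
κ = √(2 × 1 × 10.26) = 4.530. The penetration depth is δ = 1/κ = 0.221.

δ = 0.221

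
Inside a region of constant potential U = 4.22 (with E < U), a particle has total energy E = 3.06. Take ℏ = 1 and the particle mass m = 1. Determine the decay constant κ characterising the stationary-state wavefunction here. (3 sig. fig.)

κ = 1.52

Since E < U the TISE in this region is ψ'' = κ²ψ with κ = √(2m(U − E))/ℏ.
κ = √(2 × 1 × 1.16) = 1.523.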